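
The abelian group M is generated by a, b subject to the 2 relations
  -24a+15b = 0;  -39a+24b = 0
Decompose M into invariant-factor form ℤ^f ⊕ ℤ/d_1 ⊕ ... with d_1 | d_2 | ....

rank_ℚ(R)=2; free=2−2=0
SNF(R) diag = [3, 3] → torsion [3, 3]

Answer: M ≅ ℤ/3 ⊕ ℤ/3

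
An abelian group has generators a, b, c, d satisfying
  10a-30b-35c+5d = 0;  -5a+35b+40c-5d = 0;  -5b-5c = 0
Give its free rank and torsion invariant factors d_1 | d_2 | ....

Answer: M ≅ ℤ^1 ⊕ ℤ/5 ⊕ ℤ/5 ⊕ ℤ/5

Derivation:
rank_ℚ(R)=3; free=4−3=1
SNF(R) diag = [5, 5, 5] → torsion [5, 5, 5]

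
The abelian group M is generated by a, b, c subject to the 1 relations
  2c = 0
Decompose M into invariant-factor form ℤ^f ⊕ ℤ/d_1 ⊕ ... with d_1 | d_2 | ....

Answer: M ≅ ℤ^2 ⊕ ℤ/2

Derivation:
rank_ℚ(R)=1; free=3−1=2
SNF(R) diag = [2] → torsion [2]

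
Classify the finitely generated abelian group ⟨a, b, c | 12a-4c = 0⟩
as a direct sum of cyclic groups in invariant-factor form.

Answer: M ≅ ℤ^2 ⊕ ℤ/4

Derivation:
rank_ℚ(R)=1; free=3−1=2
SNF(R) diag = [4] → torsion [4]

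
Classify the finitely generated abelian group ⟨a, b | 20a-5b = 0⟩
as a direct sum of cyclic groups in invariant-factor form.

Answer: M ≅ ℤ^1 ⊕ ℤ/5

Derivation:
rank_ℚ(R)=1; free=2−1=1
SNF(R) diag = [5] → torsion [5]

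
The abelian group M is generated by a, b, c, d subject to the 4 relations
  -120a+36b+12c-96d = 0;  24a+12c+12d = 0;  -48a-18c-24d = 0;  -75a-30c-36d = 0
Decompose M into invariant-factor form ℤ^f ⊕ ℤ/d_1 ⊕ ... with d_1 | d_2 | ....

rank_ℚ(R)=4; free=4−4=0
SNF(R) diag = [3, 6, 12, 36] → torsion [3, 6, 12, 36]

Answer: M ≅ ℤ/3 ⊕ ℤ/6 ⊕ ℤ/12 ⊕ ℤ/36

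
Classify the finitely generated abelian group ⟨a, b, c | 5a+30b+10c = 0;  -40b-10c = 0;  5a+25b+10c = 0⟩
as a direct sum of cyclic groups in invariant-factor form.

rank_ℚ(R)=3; free=3−3=0
SNF(R) diag = [5, 5, 10] → torsion [5, 5, 10]

Answer: M ≅ ℤ/5 ⊕ ℤ/5 ⊕ ℤ/10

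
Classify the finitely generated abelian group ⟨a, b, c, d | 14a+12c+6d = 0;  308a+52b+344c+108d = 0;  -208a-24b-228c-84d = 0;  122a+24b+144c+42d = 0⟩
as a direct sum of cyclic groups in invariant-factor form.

rank_ℚ(R)=4; free=4−4=0
SNF(R) diag = [2, 4, 12, 36] → torsion [2, 4, 12, 36]

Answer: M ≅ ℤ/2 ⊕ ℤ/4 ⊕ ℤ/12 ⊕ ℤ/36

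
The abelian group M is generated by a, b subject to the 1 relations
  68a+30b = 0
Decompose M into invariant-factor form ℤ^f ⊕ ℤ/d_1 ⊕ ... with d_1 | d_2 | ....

Answer: M ≅ ℤ^1 ⊕ ℤ/2

Derivation:
rank_ℚ(R)=1; free=2−1=1
SNF(R) diag = [2] → torsion [2]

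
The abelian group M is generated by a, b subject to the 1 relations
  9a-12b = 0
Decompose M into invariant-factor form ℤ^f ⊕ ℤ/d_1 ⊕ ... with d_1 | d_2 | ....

Answer: M ≅ ℤ^1 ⊕ ℤ/3

Derivation:
rank_ℚ(R)=1; free=2−1=1
SNF(R) diag = [3] → torsion [3]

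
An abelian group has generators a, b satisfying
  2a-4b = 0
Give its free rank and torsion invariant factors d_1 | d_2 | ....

Answer: M ≅ ℤ^1 ⊕ ℤ/2

Derivation:
rank_ℚ(R)=1; free=2−1=1
SNF(R) diag = [2] → torsion [2]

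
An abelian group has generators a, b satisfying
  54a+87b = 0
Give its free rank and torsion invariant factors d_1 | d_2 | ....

Answer: M ≅ ℤ^1 ⊕ ℤ/3

Derivation:
rank_ℚ(R)=1; free=2−1=1
SNF(R) diag = [3] → torsion [3]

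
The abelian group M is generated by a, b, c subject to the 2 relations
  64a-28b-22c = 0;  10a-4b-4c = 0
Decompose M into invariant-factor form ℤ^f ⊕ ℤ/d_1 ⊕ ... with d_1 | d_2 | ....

rank_ℚ(R)=2; free=3−2=1
SNF(R) diag = [2, 6] → torsion [2, 6]

Answer: M ≅ ℤ^1 ⊕ ℤ/2 ⊕ ℤ/6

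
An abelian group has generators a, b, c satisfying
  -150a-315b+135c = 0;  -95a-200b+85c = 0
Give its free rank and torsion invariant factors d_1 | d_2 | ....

Answer: M ≅ ℤ^1 ⊕ ℤ/5 ⊕ ℤ/15

Derivation:
rank_ℚ(R)=2; free=3−2=1
SNF(R) diag = [5, 15] → torsion [5, 15]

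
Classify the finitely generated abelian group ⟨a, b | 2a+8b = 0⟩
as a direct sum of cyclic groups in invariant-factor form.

Answer: M ≅ ℤ^1 ⊕ ℤ/2

Derivation:
rank_ℚ(R)=1; free=2−1=1
SNF(R) diag = [2] → torsion [2]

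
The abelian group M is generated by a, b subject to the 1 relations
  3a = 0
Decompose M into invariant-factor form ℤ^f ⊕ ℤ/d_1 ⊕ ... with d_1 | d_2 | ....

rank_ℚ(R)=1; free=2−1=1
SNF(R) diag = [3] → torsion [3]

Answer: M ≅ ℤ^1 ⊕ ℤ/3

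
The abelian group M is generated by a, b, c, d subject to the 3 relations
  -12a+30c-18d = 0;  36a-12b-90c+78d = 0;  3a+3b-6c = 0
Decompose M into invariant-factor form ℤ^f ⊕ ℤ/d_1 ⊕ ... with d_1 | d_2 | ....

rank_ℚ(R)=3; free=4−3=1
SNF(R) diag = [3, 6, 12] → torsion [3, 6, 12]

Answer: M ≅ ℤ^1 ⊕ ℤ/3 ⊕ ℤ/6 ⊕ ℤ/12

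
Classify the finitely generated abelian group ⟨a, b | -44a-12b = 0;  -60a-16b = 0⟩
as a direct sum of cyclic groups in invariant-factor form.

Answer: M ≅ ℤ/4 ⊕ ℤ/4

Derivation:
rank_ℚ(R)=2; free=2−2=0
SNF(R) diag = [4, 4] → torsion [4, 4]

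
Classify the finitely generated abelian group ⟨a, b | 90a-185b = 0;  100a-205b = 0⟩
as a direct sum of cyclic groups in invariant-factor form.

Answer: M ≅ ℤ/5 ⊕ ℤ/10

Derivation:
rank_ℚ(R)=2; free=2−2=0
SNF(R) diag = [5, 10] → torsion [5, 10]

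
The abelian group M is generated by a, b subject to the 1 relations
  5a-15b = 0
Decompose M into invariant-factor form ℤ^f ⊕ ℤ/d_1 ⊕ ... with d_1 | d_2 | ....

Answer: M ≅ ℤ^1 ⊕ ℤ/5

Derivation:
rank_ℚ(R)=1; free=2−1=1
SNF(R) diag = [5] → torsion [5]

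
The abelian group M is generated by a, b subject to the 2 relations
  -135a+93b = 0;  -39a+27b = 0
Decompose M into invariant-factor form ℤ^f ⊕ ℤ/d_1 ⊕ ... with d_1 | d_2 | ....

rank_ℚ(R)=2; free=2−2=0
SNF(R) diag = [3, 6] → torsion [3, 6]

Answer: M ≅ ℤ/3 ⊕ ℤ/6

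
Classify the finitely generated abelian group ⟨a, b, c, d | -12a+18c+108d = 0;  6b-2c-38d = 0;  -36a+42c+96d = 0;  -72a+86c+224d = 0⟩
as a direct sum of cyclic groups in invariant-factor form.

rank_ℚ(R)=4; free=4−4=0
SNF(R) diag = [2, 6, 12, 36] → torsion [2, 6, 12, 36]

Answer: M ≅ ℤ/2 ⊕ ℤ/6 ⊕ ℤ/12 ⊕ ℤ/36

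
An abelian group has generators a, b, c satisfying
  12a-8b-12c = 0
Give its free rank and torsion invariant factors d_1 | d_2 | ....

rank_ℚ(R)=1; free=3−1=2
SNF(R) diag = [4] → torsion [4]

Answer: M ≅ ℤ^2 ⊕ ℤ/4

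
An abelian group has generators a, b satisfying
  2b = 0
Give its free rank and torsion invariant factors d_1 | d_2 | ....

Answer: M ≅ ℤ^1 ⊕ ℤ/2

Derivation:
rank_ℚ(R)=1; free=2−1=1
SNF(R) diag = [2] → torsion [2]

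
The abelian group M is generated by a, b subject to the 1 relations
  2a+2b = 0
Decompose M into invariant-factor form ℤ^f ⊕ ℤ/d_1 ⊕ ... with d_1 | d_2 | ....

rank_ℚ(R)=1; free=2−1=1
SNF(R) diag = [2] → torsion [2]

Answer: M ≅ ℤ^1 ⊕ ℤ/2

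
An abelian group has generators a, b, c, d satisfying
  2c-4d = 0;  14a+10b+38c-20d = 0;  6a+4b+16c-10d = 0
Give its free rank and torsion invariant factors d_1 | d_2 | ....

Answer: M ≅ ℤ^1 ⊕ ℤ/2 ⊕ ℤ/2 ⊕ ℤ/2

Derivation:
rank_ℚ(R)=3; free=4−3=1
SNF(R) diag = [2, 2, 2] → torsion [2, 2, 2]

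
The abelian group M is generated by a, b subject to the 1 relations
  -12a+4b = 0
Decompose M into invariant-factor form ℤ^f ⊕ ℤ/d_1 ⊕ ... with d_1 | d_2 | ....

Answer: M ≅ ℤ^1 ⊕ ℤ/4

Derivation:
rank_ℚ(R)=1; free=2−1=1
SNF(R) diag = [4] → torsion [4]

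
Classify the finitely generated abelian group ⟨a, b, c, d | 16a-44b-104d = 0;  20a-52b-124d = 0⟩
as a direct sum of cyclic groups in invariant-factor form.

Answer: M ≅ ℤ^2 ⊕ ℤ/4 ⊕ ℤ/12

Derivation:
rank_ℚ(R)=2; free=4−2=2
SNF(R) diag = [4, 12] → torsion [4, 12]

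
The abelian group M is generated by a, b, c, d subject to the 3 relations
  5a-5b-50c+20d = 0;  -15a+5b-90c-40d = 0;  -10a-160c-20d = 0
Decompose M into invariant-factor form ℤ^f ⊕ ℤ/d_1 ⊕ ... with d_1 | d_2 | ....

Answer: M ≅ ℤ^1 ⊕ ℤ/5 ⊕ ℤ/10 ⊕ ℤ/20

Derivation:
rank_ℚ(R)=3; free=4−3=1
SNF(R) diag = [5, 10, 20] → torsion [5, 10, 20]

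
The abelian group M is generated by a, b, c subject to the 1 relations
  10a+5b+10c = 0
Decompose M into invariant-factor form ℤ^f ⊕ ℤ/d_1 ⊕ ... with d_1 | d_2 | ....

rank_ℚ(R)=1; free=3−1=2
SNF(R) diag = [5] → torsion [5]

Answer: M ≅ ℤ^2 ⊕ ℤ/5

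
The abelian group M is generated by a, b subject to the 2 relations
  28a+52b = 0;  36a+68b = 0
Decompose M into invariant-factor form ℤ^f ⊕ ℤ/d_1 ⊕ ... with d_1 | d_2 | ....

rank_ℚ(R)=2; free=2−2=0
SNF(R) diag = [4, 8] → torsion [4, 8]

Answer: M ≅ ℤ/4 ⊕ ℤ/8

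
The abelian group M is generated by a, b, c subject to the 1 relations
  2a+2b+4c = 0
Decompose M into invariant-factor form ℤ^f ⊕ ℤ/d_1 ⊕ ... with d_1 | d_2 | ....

Answer: M ≅ ℤ^2 ⊕ ℤ/2

Derivation:
rank_ℚ(R)=1; free=3−1=2
SNF(R) diag = [2] → torsion [2]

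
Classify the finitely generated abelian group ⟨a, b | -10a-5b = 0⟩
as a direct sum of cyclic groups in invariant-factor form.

Answer: M ≅ ℤ^1 ⊕ ℤ/5

Derivation:
rank_ℚ(R)=1; free=2−1=1
SNF(R) diag = [5] → torsion [5]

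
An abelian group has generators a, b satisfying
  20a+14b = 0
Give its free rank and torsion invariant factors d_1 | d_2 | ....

rank_ℚ(R)=1; free=2−1=1
SNF(R) diag = [2] → torsion [2]

Answer: M ≅ ℤ^1 ⊕ ℤ/2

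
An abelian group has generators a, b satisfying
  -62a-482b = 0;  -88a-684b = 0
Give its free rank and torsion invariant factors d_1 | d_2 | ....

Answer: M ≅ ℤ/2 ⊕ ℤ/4

Derivation:
rank_ℚ(R)=2; free=2−2=0
SNF(R) diag = [2, 4] → torsion [2, 4]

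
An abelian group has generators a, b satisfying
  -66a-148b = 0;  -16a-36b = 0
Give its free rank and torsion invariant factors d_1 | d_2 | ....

rank_ℚ(R)=2; free=2−2=0
SNF(R) diag = [2, 4] → torsion [2, 4]

Answer: M ≅ ℤ/2 ⊕ ℤ/4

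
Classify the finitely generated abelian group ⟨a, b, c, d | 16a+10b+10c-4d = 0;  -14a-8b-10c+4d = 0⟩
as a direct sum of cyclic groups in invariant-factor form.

Answer: M ≅ ℤ^2 ⊕ ℤ/2 ⊕ ℤ/2

Derivation:
rank_ℚ(R)=2; free=4−2=2
SNF(R) diag = [2, 2] → torsion [2, 2]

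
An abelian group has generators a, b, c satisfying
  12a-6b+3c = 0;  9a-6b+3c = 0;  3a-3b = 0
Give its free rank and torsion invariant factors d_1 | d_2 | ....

Answer: M ≅ ℤ/3 ⊕ ℤ/3 ⊕ ℤ/3

Derivation:
rank_ℚ(R)=3; free=3−3=0
SNF(R) diag = [3, 3, 3] → torsion [3, 3, 3]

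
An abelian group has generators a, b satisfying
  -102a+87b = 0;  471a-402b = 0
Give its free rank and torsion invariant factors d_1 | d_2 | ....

rank_ℚ(R)=2; free=2−2=0
SNF(R) diag = [3, 9] → torsion [3, 9]

Answer: M ≅ ℤ/3 ⊕ ℤ/9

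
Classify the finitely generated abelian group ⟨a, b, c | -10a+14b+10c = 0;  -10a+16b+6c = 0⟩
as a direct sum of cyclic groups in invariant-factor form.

Answer: M ≅ ℤ^1 ⊕ ℤ/2 ⊕ ℤ/2

Derivation:
rank_ℚ(R)=2; free=3−2=1
SNF(R) diag = [2, 2] → torsion [2, 2]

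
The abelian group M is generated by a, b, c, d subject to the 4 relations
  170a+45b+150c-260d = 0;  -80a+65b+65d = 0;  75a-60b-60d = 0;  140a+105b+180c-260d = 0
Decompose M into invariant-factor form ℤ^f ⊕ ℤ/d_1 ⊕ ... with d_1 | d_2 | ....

rank_ℚ(R)=4; free=4−4=0
SNF(R) diag = [5, 5, 15, 30] → torsion [5, 5, 15, 30]

Answer: M ≅ ℤ/5 ⊕ ℤ/5 ⊕ ℤ/15 ⊕ ℤ/30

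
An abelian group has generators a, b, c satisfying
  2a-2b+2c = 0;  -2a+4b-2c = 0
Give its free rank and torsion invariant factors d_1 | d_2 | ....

Answer: M ≅ ℤ^1 ⊕ ℤ/2 ⊕ ℤ/2

Derivation:
rank_ℚ(R)=2; free=3−2=1
SNF(R) diag = [2, 2] → torsion [2, 2]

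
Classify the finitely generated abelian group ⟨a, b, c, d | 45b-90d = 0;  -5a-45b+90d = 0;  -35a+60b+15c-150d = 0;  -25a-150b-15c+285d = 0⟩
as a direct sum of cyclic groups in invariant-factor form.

Answer: M ≅ ℤ/5 ⊕ ℤ/15 ⊕ ℤ/45 ⊕ ℤ/45

Derivation:
rank_ℚ(R)=4; free=4−4=0
SNF(R) diag = [5, 15, 45, 45] → torsion [5, 15, 45, 45]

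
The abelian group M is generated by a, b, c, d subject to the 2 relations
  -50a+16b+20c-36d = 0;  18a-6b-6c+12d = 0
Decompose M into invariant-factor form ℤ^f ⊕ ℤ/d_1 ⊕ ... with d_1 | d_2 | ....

rank_ℚ(R)=2; free=4−2=2
SNF(R) diag = [2, 6] → torsion [2, 6]

Answer: M ≅ ℤ^2 ⊕ ℤ/2 ⊕ ℤ/6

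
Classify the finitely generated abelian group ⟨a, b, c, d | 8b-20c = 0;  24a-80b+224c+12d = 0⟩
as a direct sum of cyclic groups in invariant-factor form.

Answer: M ≅ ℤ^2 ⊕ ℤ/4 ⊕ ℤ/12

Derivation:
rank_ℚ(R)=2; free=4−2=2
SNF(R) diag = [4, 12] → torsion [4, 12]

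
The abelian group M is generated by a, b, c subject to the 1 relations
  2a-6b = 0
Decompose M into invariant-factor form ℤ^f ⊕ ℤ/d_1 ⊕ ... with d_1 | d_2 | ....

rank_ℚ(R)=1; free=3−1=2
SNF(R) diag = [2] → torsion [2]

Answer: M ≅ ℤ^2 ⊕ ℤ/2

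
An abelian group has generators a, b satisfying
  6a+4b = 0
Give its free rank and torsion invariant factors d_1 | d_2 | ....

rank_ℚ(R)=1; free=2−1=1
SNF(R) diag = [2] → torsion [2]

Answer: M ≅ ℤ^1 ⊕ ℤ/2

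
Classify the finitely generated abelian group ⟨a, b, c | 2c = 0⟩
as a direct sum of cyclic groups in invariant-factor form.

rank_ℚ(R)=1; free=3−1=2
SNF(R) diag = [2] → torsion [2]

Answer: M ≅ ℤ^2 ⊕ ℤ/2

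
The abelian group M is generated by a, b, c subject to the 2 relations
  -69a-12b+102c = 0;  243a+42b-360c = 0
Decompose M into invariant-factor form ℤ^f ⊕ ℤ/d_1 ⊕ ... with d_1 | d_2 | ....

Answer: M ≅ ℤ^1 ⊕ ℤ/3 ⊕ ℤ/6

Derivation:
rank_ℚ(R)=2; free=3−2=1
SNF(R) diag = [3, 6] → torsion [3, 6]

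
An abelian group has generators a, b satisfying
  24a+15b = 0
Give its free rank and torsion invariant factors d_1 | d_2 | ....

Answer: M ≅ ℤ^1 ⊕ ℤ/3

Derivation:
rank_ℚ(R)=1; free=2−1=1
SNF(R) diag = [3] → torsion [3]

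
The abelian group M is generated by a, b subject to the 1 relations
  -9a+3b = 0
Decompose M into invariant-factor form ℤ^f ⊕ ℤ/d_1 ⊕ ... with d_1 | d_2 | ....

Answer: M ≅ ℤ^1 ⊕ ℤ/3

Derivation:
rank_ℚ(R)=1; free=2−1=1
SNF(R) diag = [3] → torsion [3]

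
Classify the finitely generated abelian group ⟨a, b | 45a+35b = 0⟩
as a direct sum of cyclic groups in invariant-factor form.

rank_ℚ(R)=1; free=2−1=1
SNF(R) diag = [5] → torsion [5]

Answer: M ≅ ℤ^1 ⊕ ℤ/5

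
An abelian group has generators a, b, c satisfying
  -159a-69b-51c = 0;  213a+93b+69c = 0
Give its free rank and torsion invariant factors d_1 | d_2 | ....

rank_ℚ(R)=2; free=3−2=1
SNF(R) diag = [3, 6] → torsion [3, 6]

Answer: M ≅ ℤ^1 ⊕ ℤ/3 ⊕ ℤ/6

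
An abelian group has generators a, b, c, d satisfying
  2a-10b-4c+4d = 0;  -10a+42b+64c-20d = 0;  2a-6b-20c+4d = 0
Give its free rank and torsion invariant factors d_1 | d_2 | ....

rank_ℚ(R)=3; free=4−3=1
SNF(R) diag = [2, 4, 12] → torsion [2, 4, 12]

Answer: M ≅ ℤ^1 ⊕ ℤ/2 ⊕ ℤ/4 ⊕ ℤ/12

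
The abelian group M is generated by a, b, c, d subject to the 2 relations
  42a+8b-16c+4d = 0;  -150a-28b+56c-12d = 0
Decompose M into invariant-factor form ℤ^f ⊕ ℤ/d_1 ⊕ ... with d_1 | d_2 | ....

Answer: M ≅ ℤ^2 ⊕ ℤ/2 ⊕ ℤ/4

Derivation:
rank_ℚ(R)=2; free=4−2=2
SNF(R) diag = [2, 4] → torsion [2, 4]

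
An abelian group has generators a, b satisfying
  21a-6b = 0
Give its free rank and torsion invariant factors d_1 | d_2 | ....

rank_ℚ(R)=1; free=2−1=1
SNF(R) diag = [3] → torsion [3]

Answer: M ≅ ℤ^1 ⊕ ℤ/3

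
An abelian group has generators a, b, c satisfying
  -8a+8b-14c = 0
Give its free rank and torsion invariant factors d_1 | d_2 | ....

Answer: M ≅ ℤ^2 ⊕ ℤ/2

Derivation:
rank_ℚ(R)=1; free=3−1=2
SNF(R) diag = [2] → torsion [2]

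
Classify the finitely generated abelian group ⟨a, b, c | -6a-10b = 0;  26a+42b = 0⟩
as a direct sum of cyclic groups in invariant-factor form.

rank_ℚ(R)=2; free=3−2=1
SNF(R) diag = [2, 4] → torsion [2, 4]

Answer: M ≅ ℤ^1 ⊕ ℤ/2 ⊕ ℤ/4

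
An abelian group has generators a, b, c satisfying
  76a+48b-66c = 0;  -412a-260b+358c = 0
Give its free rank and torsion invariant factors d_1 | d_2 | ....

rank_ℚ(R)=2; free=3−2=1
SNF(R) diag = [2, 4] → torsion [2, 4]

Answer: M ≅ ℤ^1 ⊕ ℤ/2 ⊕ ℤ/4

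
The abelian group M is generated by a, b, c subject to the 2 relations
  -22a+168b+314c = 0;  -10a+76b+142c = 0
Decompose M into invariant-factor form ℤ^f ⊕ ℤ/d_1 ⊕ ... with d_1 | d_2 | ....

rank_ℚ(R)=2; free=3−2=1
SNF(R) diag = [2, 4] → torsion [2, 4]

Answer: M ≅ ℤ^1 ⊕ ℤ/2 ⊕ ℤ/4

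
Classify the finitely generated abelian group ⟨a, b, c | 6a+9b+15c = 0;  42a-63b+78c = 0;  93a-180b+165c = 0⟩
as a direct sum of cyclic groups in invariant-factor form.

rank_ℚ(R)=3; free=3−3=0
SNF(R) diag = [3, 9, 27] → torsion [3, 9, 27]

Answer: M ≅ ℤ/3 ⊕ ℤ/9 ⊕ ℤ/27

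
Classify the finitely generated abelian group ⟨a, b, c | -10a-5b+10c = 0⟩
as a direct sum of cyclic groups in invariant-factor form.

Answer: M ≅ ℤ^2 ⊕ ℤ/5

Derivation:
rank_ℚ(R)=1; free=3−1=2
SNF(R) diag = [5] → torsion [5]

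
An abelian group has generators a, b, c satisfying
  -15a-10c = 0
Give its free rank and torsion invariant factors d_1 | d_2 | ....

Answer: M ≅ ℤ^2 ⊕ ℤ/5

Derivation:
rank_ℚ(R)=1; free=3−1=2
SNF(R) diag = [5] → torsion [5]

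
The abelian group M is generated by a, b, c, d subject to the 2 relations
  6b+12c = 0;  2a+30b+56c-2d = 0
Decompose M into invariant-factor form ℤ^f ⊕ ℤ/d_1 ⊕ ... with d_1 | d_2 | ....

Answer: M ≅ ℤ^2 ⊕ ℤ/2 ⊕ ℤ/6

Derivation:
rank_ℚ(R)=2; free=4−2=2
SNF(R) diag = [2, 6] → torsion [2, 6]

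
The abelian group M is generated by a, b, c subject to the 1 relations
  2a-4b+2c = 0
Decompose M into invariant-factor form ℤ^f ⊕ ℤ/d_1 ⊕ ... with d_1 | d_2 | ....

rank_ℚ(R)=1; free=3−1=2
SNF(R) diag = [2] → torsion [2]

Answer: M ≅ ℤ^2 ⊕ ℤ/2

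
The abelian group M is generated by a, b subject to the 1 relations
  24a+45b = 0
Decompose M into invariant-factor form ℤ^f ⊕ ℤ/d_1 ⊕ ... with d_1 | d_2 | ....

rank_ℚ(R)=1; free=2−1=1
SNF(R) diag = [3] → torsion [3]

Answer: M ≅ ℤ^1 ⊕ ℤ/3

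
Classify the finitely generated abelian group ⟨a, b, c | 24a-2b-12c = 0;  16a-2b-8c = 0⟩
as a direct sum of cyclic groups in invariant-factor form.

rank_ℚ(R)=2; free=3−2=1
SNF(R) diag = [2, 4] → torsion [2, 4]

Answer: M ≅ ℤ^1 ⊕ ℤ/2 ⊕ ℤ/4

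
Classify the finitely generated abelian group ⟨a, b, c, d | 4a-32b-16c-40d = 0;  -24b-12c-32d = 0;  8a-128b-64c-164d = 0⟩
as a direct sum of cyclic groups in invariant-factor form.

Answer: M ≅ ℤ^1 ⊕ ℤ/4 ⊕ ℤ/4 ⊕ ℤ/4

Derivation:
rank_ℚ(R)=3; free=4−3=1
SNF(R) diag = [4, 4, 4] → torsion [4, 4, 4]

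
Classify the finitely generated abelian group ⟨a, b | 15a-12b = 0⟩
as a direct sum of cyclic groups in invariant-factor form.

rank_ℚ(R)=1; free=2−1=1
SNF(R) diag = [3] → torsion [3]

Answer: M ≅ ℤ^1 ⊕ ℤ/3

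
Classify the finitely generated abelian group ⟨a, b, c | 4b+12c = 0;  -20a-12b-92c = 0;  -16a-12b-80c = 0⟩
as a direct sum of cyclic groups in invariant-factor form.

rank_ℚ(R)=3; free=3−3=0
SNF(R) diag = [4, 4, 4] → torsion [4, 4, 4]

Answer: M ≅ ℤ/4 ⊕ ℤ/4 ⊕ ℤ/4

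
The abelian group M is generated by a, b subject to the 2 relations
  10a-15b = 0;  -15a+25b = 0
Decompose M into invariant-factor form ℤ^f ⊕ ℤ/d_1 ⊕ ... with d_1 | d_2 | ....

Answer: M ≅ ℤ/5 ⊕ ℤ/5

Derivation:
rank_ℚ(R)=2; free=2−2=0
SNF(R) diag = [5, 5] → torsion [5, 5]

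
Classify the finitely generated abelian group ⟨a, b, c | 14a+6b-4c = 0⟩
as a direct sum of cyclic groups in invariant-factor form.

Answer: M ≅ ℤ^2 ⊕ ℤ/2

Derivation:
rank_ℚ(R)=1; free=3−1=2
SNF(R) diag = [2] → torsion [2]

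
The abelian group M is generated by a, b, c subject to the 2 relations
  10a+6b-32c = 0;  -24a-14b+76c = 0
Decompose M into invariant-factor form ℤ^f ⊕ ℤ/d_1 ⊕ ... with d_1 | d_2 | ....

Answer: M ≅ ℤ^1 ⊕ ℤ/2 ⊕ ℤ/2

Derivation:
rank_ℚ(R)=2; free=3−2=1
SNF(R) diag = [2, 2] → torsion [2, 2]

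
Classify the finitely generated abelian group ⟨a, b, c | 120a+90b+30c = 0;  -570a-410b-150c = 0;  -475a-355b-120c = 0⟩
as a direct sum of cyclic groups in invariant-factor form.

rank_ℚ(R)=3; free=3−3=0
SNF(R) diag = [5, 10, 30] → torsion [5, 10, 30]

Answer: M ≅ ℤ/5 ⊕ ℤ/10 ⊕ ℤ/30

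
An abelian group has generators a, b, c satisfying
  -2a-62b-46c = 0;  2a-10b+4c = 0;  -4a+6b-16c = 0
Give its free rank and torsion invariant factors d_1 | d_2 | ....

Answer: M ≅ ℤ/2 ⊕ ℤ/2 ⊕ ℤ/6

Derivation:
rank_ℚ(R)=3; free=3−3=0
SNF(R) diag = [2, 2, 6] → torsion [2, 2, 6]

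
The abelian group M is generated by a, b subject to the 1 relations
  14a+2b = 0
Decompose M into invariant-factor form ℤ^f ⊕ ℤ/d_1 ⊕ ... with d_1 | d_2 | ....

Answer: M ≅ ℤ^1 ⊕ ℤ/2

Derivation:
rank_ℚ(R)=1; free=2−1=1
SNF(R) diag = [2] → torsion [2]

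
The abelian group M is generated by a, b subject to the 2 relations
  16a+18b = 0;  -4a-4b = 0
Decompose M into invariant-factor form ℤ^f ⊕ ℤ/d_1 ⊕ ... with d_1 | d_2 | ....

Answer: M ≅ ℤ/2 ⊕ ℤ/4

Derivation:
rank_ℚ(R)=2; free=2−2=0
SNF(R) diag = [2, 4] → torsion [2, 4]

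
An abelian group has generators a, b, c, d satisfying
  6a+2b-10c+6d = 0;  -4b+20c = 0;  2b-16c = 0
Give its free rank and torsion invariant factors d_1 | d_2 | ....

rank_ℚ(R)=3; free=4−3=1
SNF(R) diag = [2, 6, 12] → torsion [2, 6, 12]

Answer: M ≅ ℤ^1 ⊕ ℤ/2 ⊕ ℤ/6 ⊕ ℤ/12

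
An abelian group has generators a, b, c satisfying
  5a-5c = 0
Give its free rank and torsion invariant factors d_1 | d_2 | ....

rank_ℚ(R)=1; free=3−1=2
SNF(R) diag = [5] → torsion [5]

Answer: M ≅ ℤ^2 ⊕ ℤ/5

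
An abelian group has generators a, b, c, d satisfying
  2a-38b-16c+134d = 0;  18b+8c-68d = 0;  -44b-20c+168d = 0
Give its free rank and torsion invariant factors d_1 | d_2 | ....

rank_ℚ(R)=3; free=4−3=1
SNF(R) diag = [2, 2, 4] → torsion [2, 2, 4]

Answer: M ≅ ℤ^1 ⊕ ℤ/2 ⊕ ℤ/2 ⊕ ℤ/4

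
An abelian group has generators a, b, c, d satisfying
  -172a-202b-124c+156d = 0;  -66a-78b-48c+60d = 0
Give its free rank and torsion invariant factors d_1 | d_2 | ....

rank_ℚ(R)=2; free=4−2=2
SNF(R) diag = [2, 6] → torsion [2, 6]

Answer: M ≅ ℤ^2 ⊕ ℤ/2 ⊕ ℤ/6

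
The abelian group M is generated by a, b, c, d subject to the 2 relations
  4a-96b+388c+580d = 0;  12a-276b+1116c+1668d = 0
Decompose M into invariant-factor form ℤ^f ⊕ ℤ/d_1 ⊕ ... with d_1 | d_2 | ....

rank_ℚ(R)=2; free=4−2=2
SNF(R) diag = [4, 12] → torsion [4, 12]

Answer: M ≅ ℤ^2 ⊕ ℤ/4 ⊕ ℤ/12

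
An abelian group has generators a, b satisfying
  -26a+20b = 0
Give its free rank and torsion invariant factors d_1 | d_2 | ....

rank_ℚ(R)=1; free=2−1=1
SNF(R) diag = [2] → torsion [2]

Answer: M ≅ ℤ^1 ⊕ ℤ/2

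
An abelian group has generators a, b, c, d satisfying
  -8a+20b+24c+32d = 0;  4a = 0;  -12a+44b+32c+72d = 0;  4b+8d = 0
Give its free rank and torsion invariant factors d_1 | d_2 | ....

Answer: M ≅ ℤ/4 ⊕ ℤ/4 ⊕ ℤ/8 ⊕ ℤ/16

Derivation:
rank_ℚ(R)=4; free=4−4=0
SNF(R) diag = [4, 4, 8, 16] → torsion [4, 4, 8, 16]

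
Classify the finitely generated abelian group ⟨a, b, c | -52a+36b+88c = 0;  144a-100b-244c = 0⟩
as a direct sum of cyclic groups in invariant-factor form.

Answer: M ≅ ℤ^1 ⊕ ℤ/4 ⊕ ℤ/4

Derivation:
rank_ℚ(R)=2; free=3−2=1
SNF(R) diag = [4, 4] → torsion [4, 4]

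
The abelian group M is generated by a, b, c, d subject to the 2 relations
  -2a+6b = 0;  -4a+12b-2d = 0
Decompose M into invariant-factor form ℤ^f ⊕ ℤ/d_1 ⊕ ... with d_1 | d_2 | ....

Answer: M ≅ ℤ^2 ⊕ ℤ/2 ⊕ ℤ/2

Derivation:
rank_ℚ(R)=2; free=4−2=2
SNF(R) diag = [2, 2] → torsion [2, 2]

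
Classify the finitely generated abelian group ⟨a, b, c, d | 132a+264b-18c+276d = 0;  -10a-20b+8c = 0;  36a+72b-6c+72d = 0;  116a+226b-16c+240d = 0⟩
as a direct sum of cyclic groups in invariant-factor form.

rank_ℚ(R)=4; free=4−4=0
SNF(R) diag = [2, 6, 6, 12] → torsion [2, 6, 6, 12]

Answer: M ≅ ℤ/2 ⊕ ℤ/6 ⊕ ℤ/6 ⊕ ℤ/12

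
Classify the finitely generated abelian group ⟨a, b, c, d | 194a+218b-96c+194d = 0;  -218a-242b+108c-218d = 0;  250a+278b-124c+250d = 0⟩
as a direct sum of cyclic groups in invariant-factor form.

Answer: M ≅ ℤ^1 ⊕ ℤ/2 ⊕ ℤ/4 ⊕ ℤ/12

Derivation:
rank_ℚ(R)=3; free=4−3=1
SNF(R) diag = [2, 4, 12] → torsion [2, 4, 12]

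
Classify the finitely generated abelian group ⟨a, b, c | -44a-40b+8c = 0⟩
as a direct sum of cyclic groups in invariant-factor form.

Answer: M ≅ ℤ^2 ⊕ ℤ/4

Derivation:
rank_ℚ(R)=1; free=3−1=2
SNF(R) diag = [4] → torsion [4]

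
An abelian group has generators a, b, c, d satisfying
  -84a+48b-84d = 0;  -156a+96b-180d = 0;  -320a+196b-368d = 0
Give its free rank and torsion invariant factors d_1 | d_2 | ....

rank_ℚ(R)=3; free=4−3=1
SNF(R) diag = [4, 12, 24] → torsion [4, 12, 24]

Answer: M ≅ ℤ^1 ⊕ ℤ/4 ⊕ ℤ/12 ⊕ ℤ/24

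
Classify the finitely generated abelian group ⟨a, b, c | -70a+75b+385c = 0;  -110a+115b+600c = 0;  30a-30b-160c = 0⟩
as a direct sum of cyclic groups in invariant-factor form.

rank_ℚ(R)=3; free=3−3=0
SNF(R) diag = [5, 5, 10] → torsion [5, 5, 10]

Answer: M ≅ ℤ/5 ⊕ ℤ/5 ⊕ ℤ/10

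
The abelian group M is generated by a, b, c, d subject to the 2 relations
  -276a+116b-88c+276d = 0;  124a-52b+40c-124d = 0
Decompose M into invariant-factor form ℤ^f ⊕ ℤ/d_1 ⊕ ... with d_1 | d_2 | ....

Answer: M ≅ ℤ^2 ⊕ ℤ/4 ⊕ ℤ/8

Derivation:
rank_ℚ(R)=2; free=4−2=2
SNF(R) diag = [4, 8] → torsion [4, 8]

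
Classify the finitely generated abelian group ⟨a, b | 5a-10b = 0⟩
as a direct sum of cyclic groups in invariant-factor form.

rank_ℚ(R)=1; free=2−1=1
SNF(R) diag = [5] → torsion [5]

Answer: M ≅ ℤ^1 ⊕ ℤ/5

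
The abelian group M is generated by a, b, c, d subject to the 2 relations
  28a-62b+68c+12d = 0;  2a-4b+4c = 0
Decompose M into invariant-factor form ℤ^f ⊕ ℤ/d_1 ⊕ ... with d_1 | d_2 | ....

rank_ℚ(R)=2; free=4−2=2
SNF(R) diag = [2, 6] → torsion [2, 6]

Answer: M ≅ ℤ^2 ⊕ ℤ/2 ⊕ ℤ/6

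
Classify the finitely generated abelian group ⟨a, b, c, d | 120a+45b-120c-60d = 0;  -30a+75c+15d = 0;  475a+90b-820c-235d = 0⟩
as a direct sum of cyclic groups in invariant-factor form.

rank_ℚ(R)=3; free=4−3=1
SNF(R) diag = [5, 15, 45] → torsion [5, 15, 45]

Answer: M ≅ ℤ^1 ⊕ ℤ/5 ⊕ ℤ/15 ⊕ ℤ/45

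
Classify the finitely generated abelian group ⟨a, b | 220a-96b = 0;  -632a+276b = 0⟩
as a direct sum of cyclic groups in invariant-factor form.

rank_ℚ(R)=2; free=2−2=0
SNF(R) diag = [4, 12] → torsion [4, 12]

Answer: M ≅ ℤ/4 ⊕ ℤ/12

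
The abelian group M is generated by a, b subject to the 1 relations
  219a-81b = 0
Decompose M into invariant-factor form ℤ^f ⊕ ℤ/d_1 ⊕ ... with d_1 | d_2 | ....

rank_ℚ(R)=1; free=2−1=1
SNF(R) diag = [3] → torsion [3]

Answer: M ≅ ℤ^1 ⊕ ℤ/3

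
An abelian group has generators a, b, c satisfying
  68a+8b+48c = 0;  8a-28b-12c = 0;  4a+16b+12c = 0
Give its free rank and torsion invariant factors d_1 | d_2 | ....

Answer: M ≅ ℤ/4 ⊕ ℤ/12 ⊕ ℤ/12

Derivation:
rank_ℚ(R)=3; free=3−3=0
SNF(R) diag = [4, 12, 12] → torsion [4, 12, 12]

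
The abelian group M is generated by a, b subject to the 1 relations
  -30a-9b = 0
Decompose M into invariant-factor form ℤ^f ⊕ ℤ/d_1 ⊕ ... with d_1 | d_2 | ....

rank_ℚ(R)=1; free=2−1=1
SNF(R) diag = [3] → torsion [3]

Answer: M ≅ ℤ^1 ⊕ ℤ/3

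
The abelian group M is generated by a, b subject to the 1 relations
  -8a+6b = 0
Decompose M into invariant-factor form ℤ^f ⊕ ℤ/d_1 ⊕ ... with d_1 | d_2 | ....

rank_ℚ(R)=1; free=2−1=1
SNF(R) diag = [2] → torsion [2]

Answer: M ≅ ℤ^1 ⊕ ℤ/2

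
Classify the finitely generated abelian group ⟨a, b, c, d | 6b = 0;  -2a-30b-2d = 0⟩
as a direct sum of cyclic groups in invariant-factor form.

Answer: M ≅ ℤ^2 ⊕ ℤ/2 ⊕ ℤ/6

Derivation:
rank_ℚ(R)=2; free=4−2=2
SNF(R) diag = [2, 6] → torsion [2, 6]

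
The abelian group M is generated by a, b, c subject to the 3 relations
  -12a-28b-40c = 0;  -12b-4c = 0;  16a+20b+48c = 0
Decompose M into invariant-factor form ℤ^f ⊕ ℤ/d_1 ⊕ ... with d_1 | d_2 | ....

rank_ℚ(R)=3; free=3−3=0
SNF(R) diag = [4, 4, 4] → torsion [4, 4, 4]

Answer: M ≅ ℤ/4 ⊕ ℤ/4 ⊕ ℤ/4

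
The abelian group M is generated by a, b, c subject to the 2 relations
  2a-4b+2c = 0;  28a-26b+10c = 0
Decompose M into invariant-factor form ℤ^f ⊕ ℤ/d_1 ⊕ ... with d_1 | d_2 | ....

Answer: M ≅ ℤ^1 ⊕ ℤ/2 ⊕ ℤ/6

Derivation:
rank_ℚ(R)=2; free=3−2=1
SNF(R) diag = [2, 6] → torsion [2, 6]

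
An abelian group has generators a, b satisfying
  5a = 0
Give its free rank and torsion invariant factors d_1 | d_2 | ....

Answer: M ≅ ℤ^1 ⊕ ℤ/5

Derivation:
rank_ℚ(R)=1; free=2−1=1
SNF(R) diag = [5] → torsion [5]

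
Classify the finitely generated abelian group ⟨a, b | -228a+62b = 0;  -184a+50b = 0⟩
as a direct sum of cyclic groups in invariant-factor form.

rank_ℚ(R)=2; free=2−2=0
SNF(R) diag = [2, 4] → torsion [2, 4]

Answer: M ≅ ℤ/2 ⊕ ℤ/4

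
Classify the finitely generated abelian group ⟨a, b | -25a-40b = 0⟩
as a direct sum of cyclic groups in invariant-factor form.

rank_ℚ(R)=1; free=2−1=1
SNF(R) diag = [5] → torsion [5]

Answer: M ≅ ℤ^1 ⊕ ℤ/5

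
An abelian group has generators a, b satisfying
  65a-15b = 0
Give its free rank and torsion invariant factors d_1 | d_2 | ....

Answer: M ≅ ℤ^1 ⊕ ℤ/5

Derivation:
rank_ℚ(R)=1; free=2−1=1
SNF(R) diag = [5] → torsion [5]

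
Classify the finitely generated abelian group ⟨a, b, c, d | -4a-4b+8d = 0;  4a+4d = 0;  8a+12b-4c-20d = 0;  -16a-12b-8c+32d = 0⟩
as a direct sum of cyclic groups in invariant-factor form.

Answer: M ≅ ℤ/4 ⊕ ℤ/4 ⊕ ℤ/4 ⊕ ℤ/4

Derivation:
rank_ℚ(R)=4; free=4−4=0
SNF(R) diag = [4, 4, 4, 4] → torsion [4, 4, 4, 4]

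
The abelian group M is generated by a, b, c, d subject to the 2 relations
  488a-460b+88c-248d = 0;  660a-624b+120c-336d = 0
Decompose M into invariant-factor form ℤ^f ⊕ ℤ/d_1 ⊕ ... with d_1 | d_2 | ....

rank_ℚ(R)=2; free=4−2=2
SNF(R) diag = [4, 12] → torsion [4, 12]

Answer: M ≅ ℤ^2 ⊕ ℤ/4 ⊕ ℤ/12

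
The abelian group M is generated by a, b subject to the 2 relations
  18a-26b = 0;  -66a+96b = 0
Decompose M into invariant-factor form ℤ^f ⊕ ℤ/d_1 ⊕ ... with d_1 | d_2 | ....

rank_ℚ(R)=2; free=2−2=0
SNF(R) diag = [2, 6] → torsion [2, 6]

Answer: M ≅ ℤ/2 ⊕ ℤ/6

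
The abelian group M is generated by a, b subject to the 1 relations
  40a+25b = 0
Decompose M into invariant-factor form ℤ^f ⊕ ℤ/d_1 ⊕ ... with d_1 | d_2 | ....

rank_ℚ(R)=1; free=2−1=1
SNF(R) diag = [5] → torsion [5]

Answer: M ≅ ℤ^1 ⊕ ℤ/5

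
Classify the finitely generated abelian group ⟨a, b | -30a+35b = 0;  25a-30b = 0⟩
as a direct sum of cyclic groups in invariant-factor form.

rank_ℚ(R)=2; free=2−2=0
SNF(R) diag = [5, 5] → torsion [5, 5]

Answer: M ≅ ℤ/5 ⊕ ℤ/5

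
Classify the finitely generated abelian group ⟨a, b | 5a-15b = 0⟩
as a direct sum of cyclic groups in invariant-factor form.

rank_ℚ(R)=1; free=2−1=1
SNF(R) diag = [5] → torsion [5]

Answer: M ≅ ℤ^1 ⊕ ℤ/5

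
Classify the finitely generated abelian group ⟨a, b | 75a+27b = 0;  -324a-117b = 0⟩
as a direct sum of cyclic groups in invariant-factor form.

Answer: M ≅ ℤ/3 ⊕ ℤ/9

Derivation:
rank_ℚ(R)=2; free=2−2=0
SNF(R) diag = [3, 9] → torsion [3, 9]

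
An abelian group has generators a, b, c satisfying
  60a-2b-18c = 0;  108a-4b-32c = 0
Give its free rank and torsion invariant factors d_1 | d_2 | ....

Answer: M ≅ ℤ^1 ⊕ ℤ/2 ⊕ ℤ/4

Derivation:
rank_ℚ(R)=2; free=3−2=1
SNF(R) diag = [2, 4] → torsion [2, 4]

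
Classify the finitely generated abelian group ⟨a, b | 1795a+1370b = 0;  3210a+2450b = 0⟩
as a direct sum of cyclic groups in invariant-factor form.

rank_ℚ(R)=2; free=2−2=0
SNF(R) diag = [5, 10] → torsion [5, 10]

Answer: M ≅ ℤ/5 ⊕ ℤ/10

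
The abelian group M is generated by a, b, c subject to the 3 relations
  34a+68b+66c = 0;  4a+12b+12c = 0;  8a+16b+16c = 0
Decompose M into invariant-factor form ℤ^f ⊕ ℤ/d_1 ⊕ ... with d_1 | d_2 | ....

Answer: M ≅ ℤ/2 ⊕ ℤ/4 ⊕ ℤ/8

Derivation:
rank_ℚ(R)=3; free=3−3=0
SNF(R) diag = [2, 4, 8] → torsion [2, 4, 8]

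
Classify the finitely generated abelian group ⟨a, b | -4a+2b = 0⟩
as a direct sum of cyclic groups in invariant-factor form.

Answer: M ≅ ℤ^1 ⊕ ℤ/2

Derivation:
rank_ℚ(R)=1; free=2−1=1
SNF(R) diag = [2] → torsion [2]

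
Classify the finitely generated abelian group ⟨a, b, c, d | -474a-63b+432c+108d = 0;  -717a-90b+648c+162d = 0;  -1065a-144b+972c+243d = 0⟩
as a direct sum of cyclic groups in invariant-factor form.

Answer: M ≅ ℤ^1 ⊕ ℤ/3 ⊕ ℤ/9 ⊕ ℤ/27

Derivation:
rank_ℚ(R)=3; free=4−3=1
SNF(R) diag = [3, 9, 27] → torsion [3, 9, 27]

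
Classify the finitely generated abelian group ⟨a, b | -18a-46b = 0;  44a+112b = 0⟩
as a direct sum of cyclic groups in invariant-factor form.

Answer: M ≅ ℤ/2 ⊕ ℤ/4

Derivation:
rank_ℚ(R)=2; free=2−2=0
SNF(R) diag = [2, 4] → torsion [2, 4]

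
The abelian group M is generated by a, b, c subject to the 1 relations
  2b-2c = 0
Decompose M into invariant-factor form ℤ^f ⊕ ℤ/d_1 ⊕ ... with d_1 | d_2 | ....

Answer: M ≅ ℤ^2 ⊕ ℤ/2

Derivation:
rank_ℚ(R)=1; free=3−1=2
SNF(R) diag = [2] → torsion [2]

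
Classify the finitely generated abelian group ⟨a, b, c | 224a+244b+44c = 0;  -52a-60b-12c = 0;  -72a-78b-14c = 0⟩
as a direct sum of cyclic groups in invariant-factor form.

Answer: M ≅ ℤ/2 ⊕ ℤ/4 ⊕ ℤ/8

Derivation:
rank_ℚ(R)=3; free=3−3=0
SNF(R) diag = [2, 4, 8] → torsion [2, 4, 8]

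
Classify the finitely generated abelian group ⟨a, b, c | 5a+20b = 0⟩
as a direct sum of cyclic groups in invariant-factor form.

rank_ℚ(R)=1; free=3−1=2
SNF(R) diag = [5] → torsion [5]

Answer: M ≅ ℤ^2 ⊕ ℤ/5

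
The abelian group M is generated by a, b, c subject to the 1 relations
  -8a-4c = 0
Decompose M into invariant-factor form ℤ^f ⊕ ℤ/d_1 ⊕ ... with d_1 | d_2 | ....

Answer: M ≅ ℤ^2 ⊕ ℤ/4

Derivation:
rank_ℚ(R)=1; free=3−1=2
SNF(R) diag = [4] → torsion [4]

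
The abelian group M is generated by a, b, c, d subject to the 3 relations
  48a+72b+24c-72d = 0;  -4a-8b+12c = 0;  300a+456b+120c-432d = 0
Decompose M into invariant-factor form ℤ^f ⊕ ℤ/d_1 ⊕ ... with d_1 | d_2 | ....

rank_ℚ(R)=3; free=4−3=1
SNF(R) diag = [4, 12, 24] → torsion [4, 12, 24]

Answer: M ≅ ℤ^1 ⊕ ℤ/4 ⊕ ℤ/12 ⊕ ℤ/24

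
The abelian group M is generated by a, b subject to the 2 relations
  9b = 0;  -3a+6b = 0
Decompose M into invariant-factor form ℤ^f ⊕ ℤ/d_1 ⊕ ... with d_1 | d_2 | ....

Answer: M ≅ ℤ/3 ⊕ ℤ/9

Derivation:
rank_ℚ(R)=2; free=2−2=0
SNF(R) diag = [3, 9] → torsion [3, 9]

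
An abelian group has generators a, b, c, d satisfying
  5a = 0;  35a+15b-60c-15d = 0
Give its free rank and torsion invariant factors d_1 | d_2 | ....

Answer: M ≅ ℤ^2 ⊕ ℤ/5 ⊕ ℤ/15

Derivation:
rank_ℚ(R)=2; free=4−2=2
SNF(R) diag = [5, 15] → torsion [5, 15]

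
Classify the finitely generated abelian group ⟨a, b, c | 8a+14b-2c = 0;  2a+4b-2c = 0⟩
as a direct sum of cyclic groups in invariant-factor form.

Answer: M ≅ ℤ^1 ⊕ ℤ/2 ⊕ ℤ/2

Derivation:
rank_ℚ(R)=2; free=3−2=1
SNF(R) diag = [2, 2] → torsion [2, 2]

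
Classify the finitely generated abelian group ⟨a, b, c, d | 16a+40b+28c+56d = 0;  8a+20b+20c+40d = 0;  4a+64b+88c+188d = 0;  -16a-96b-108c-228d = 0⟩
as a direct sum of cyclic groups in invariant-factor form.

rank_ℚ(R)=4; free=4−4=0
SNF(R) diag = [4, 4, 12, 12] → torsion [4, 4, 12, 12]

Answer: M ≅ ℤ/4 ⊕ ℤ/4 ⊕ ℤ/12 ⊕ ℤ/12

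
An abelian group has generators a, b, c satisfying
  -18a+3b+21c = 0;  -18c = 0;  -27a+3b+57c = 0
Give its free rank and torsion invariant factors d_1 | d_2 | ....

rank_ℚ(R)=3; free=3−3=0
SNF(R) diag = [3, 9, 18] → torsion [3, 9, 18]

Answer: M ≅ ℤ/3 ⊕ ℤ/9 ⊕ ℤ/18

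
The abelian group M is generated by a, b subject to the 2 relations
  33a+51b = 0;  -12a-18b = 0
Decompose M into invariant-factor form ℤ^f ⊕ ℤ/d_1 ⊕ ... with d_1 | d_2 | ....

Answer: M ≅ ℤ/3 ⊕ ℤ/6

Derivation:
rank_ℚ(R)=2; free=2−2=0
SNF(R) diag = [3, 6] → torsion [3, 6]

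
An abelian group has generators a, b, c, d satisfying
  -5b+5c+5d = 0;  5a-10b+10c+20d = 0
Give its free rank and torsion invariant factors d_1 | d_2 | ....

rank_ℚ(R)=2; free=4−2=2
SNF(R) diag = [5, 5] → torsion [5, 5]

Answer: M ≅ ℤ^2 ⊕ ℤ/5 ⊕ ℤ/5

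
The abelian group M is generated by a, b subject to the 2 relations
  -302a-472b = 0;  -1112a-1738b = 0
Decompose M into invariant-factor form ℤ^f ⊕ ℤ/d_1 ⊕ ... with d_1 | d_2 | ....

Answer: M ≅ ℤ/2 ⊕ ℤ/6

Derivation:
rank_ℚ(R)=2; free=2−2=0
SNF(R) diag = [2, 6] → torsion [2, 6]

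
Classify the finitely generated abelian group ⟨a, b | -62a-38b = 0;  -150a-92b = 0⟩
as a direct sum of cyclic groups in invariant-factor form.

rank_ℚ(R)=2; free=2−2=0
SNF(R) diag = [2, 2] → torsion [2, 2]

Answer: M ≅ ℤ/2 ⊕ ℤ/2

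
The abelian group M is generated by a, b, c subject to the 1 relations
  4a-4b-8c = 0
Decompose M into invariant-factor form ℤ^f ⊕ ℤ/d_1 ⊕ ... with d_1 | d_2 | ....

Answer: M ≅ ℤ^2 ⊕ ℤ/4

Derivation:
rank_ℚ(R)=1; free=3−1=2
SNF(R) diag = [4] → torsion [4]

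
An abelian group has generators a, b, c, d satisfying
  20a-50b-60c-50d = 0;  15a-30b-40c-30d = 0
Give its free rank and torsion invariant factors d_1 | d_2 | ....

rank_ℚ(R)=2; free=4−2=2
SNF(R) diag = [5, 10] → torsion [5, 10]

Answer: M ≅ ℤ^2 ⊕ ℤ/5 ⊕ ℤ/10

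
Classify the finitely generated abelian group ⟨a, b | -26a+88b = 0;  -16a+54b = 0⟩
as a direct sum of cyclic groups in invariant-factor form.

Answer: M ≅ ℤ/2 ⊕ ℤ/2

Derivation:
rank_ℚ(R)=2; free=2−2=0
SNF(R) diag = [2, 2] → torsion [2, 2]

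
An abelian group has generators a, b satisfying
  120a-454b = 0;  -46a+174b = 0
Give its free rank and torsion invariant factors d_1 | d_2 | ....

rank_ℚ(R)=2; free=2−2=0
SNF(R) diag = [2, 2] → torsion [2, 2]

Answer: M ≅ ℤ/2 ⊕ ℤ/2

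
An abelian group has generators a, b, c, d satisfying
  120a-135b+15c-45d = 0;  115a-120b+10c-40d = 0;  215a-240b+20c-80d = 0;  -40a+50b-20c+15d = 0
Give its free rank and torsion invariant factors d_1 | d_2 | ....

rank_ℚ(R)=4; free=4−4=0
SNF(R) diag = [5, 5, 15, 30] → torsion [5, 5, 15, 30]

Answer: M ≅ ℤ/5 ⊕ ℤ/5 ⊕ ℤ/15 ⊕ ℤ/30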